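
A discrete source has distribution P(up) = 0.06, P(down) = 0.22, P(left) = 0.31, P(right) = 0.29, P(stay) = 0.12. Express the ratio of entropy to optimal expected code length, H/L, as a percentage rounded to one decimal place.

97.8%

Entropy H = −Σ p log₂ p ≈ 2.1329 bits.
Huffman merges: 3/50+3/25→9/50; 9/50+11/50→2/5; 29/100+31/100→3/5; 2/5+3/5→1. L = 109/50 ≈ 2.1800.
Efficiency = H/L = 2.1329/2.1800 = 97.8%.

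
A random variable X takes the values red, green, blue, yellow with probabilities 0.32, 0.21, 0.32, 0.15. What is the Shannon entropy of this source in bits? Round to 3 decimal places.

1.935 bits

H = −Σ pᵢ log₂ pᵢ.
−0.32·log₂(0.32) = 0.5260
−0.21·log₂(0.21) = 0.4728
−0.32·log₂(0.32) = 0.5260
−0.15·log₂(0.15) = 0.4105
Sum ≈ 1.9354 → 1.935 bits.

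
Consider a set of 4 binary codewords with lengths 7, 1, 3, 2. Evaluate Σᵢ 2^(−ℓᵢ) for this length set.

0.8828125

With common denominator 2^7 = 128: Σ 2^(−ℓᵢ) = 1/128 + 64/128 + 16/128 + 32/128 = 113/128 = 0.8828125.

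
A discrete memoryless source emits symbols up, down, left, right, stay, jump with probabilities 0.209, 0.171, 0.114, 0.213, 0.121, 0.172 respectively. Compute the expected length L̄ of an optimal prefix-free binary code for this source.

2.578 bits/symbol

Repeatedly combine the two least-probable nodes; the expected code length is the sum of the merged weights.
merge 57/500 + 121/1000 → 47/200
merge 171/1000 + 43/250 → 343/1000
merge 209/1000 + 213/1000 → 211/500
merge 47/200 + 343/1000 → 289/500
merge 211/500 + 289/500 → 1
L = 47/200 + 343/1000 + 211/500 + 289/500 + 1 = 1289/500 = 2.578 bits/symbol.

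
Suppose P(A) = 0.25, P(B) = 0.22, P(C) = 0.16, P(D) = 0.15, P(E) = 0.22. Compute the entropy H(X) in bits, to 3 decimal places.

2.295 bits

H = −Σ pᵢ log₂ pᵢ.
−0.25·log₂(0.25) = 0.5000
−0.22·log₂(0.22) = 0.4806
−0.16·log₂(0.16) = 0.4230
−0.15·log₂(0.15) = 0.4105
−0.22·log₂(0.22) = 0.4806
Sum ≈ 2.2947 → 2.295 bits.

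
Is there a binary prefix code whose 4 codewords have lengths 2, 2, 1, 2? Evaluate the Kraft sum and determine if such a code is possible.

With common denominator 2^2 = 4: Σ 2^(−ℓᵢ) = 1/4 + 1/4 + 2/4 + 1/4 = 5/4 = 1.25.
Kraft's inequality requires Σ ≤ 1; here Σ = 1.25 > 1, so no such prefix code exists.

1.25; no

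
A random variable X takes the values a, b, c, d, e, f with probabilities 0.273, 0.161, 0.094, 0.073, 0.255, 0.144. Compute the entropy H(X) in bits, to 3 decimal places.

H = −Σ pᵢ log₂ pᵢ.
−0.273·log₂(0.273) = 0.5113
−0.161·log₂(0.161) = 0.4242
−0.094·log₂(0.094) = 0.3207
−0.073·log₂(0.073) = 0.2756
−0.255·log₂(0.255) = 0.5027
−0.144·log₂(0.144) = 0.4026
Sum ≈ 2.4372 → 2.437 bits.

2.437 bits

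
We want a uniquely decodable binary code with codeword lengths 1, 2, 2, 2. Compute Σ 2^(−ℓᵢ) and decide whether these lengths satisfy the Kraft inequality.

With common denominator 2^2 = 4: Σ 2^(−ℓᵢ) = 2/4 + 1/4 + 1/4 + 1/4 = 5/4 = 1.25.
Kraft's inequality requires Σ ≤ 1; here Σ = 1.25 > 1, so no such prefix code exists.

1.25; no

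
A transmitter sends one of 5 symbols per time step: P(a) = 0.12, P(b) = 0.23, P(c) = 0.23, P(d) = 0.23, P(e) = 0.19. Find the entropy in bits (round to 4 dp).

H = −Σ pᵢ log₂ pᵢ.
−0.12·log₂(0.12) = 0.3671
−0.23·log₂(0.23) = 0.4877
−0.23·log₂(0.23) = 0.4877
−0.23·log₂(0.23) = 0.4877
−0.19·log₂(0.19) = 0.4552
Sum ≈ 2.2853 → 2.2853 bits.

2.2853 bits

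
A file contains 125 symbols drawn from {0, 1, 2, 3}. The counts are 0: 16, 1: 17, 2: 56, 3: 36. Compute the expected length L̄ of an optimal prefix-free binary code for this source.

Probabilities are the counts divided by 125.
Repeatedly combine the two least-probable nodes; the expected code length is the sum of the merged weights.
merge 16/125 + 17/125 → 33/125
merge 33/125 + 36/125 → 69/125
merge 56/125 + 69/125 → 1
L = 33/125 + 69/125 + 1 = 227/125 = 1.816 bits/symbol.

1.816 bits/symbol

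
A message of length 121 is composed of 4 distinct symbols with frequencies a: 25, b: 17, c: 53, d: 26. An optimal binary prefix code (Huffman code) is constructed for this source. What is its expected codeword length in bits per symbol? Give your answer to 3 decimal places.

1.909 bits/symbol

Probabilities are the counts divided by 121.
Repeatedly combine the two least-probable nodes; the expected code length is the sum of the merged weights.
merge 17/121 + 25/121 → 42/121
merge 26/121 + 42/121 → 68/121
merge 53/121 + 68/121 → 1
L = 42/121 + 68/121 + 1 = 21/11 ≈ 1.909 bits/symbol.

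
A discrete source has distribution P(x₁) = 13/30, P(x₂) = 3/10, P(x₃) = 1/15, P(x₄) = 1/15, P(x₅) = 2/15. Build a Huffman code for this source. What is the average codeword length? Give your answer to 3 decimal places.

1.967 bits/symbol

Repeatedly combine the two least-probable nodes; the expected code length is the sum of the merged weights.
merge 1/15 + 1/15 → 2/15
merge 2/15 + 2/15 → 4/15
merge 4/15 + 3/10 → 17/30
merge 13/30 + 17/30 → 1
L = 2/15 + 4/15 + 17/30 + 1 = 59/30 ≈ 1.967 bits/symbol.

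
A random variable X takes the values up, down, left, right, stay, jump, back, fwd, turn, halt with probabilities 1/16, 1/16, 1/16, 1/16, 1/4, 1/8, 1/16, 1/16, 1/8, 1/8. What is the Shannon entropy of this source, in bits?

3.125 bits

Each probability is a power of 1/2, so log₂(1/p) is an integer.
H = Σ p·log₂(1/p) = 1/16·4 + 1/16·4 + 1/16·4 + 1/16·4 + 1/4·2 + 1/8·3 + 1/16·4 + 1/16·4 + 1/8·3 + 1/8·3 = 3.125 bits.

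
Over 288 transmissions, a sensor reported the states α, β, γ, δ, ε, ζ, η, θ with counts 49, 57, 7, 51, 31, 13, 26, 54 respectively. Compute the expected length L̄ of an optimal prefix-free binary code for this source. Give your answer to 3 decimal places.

2.844 bits/symbol

Probabilities are the counts divided by 288.
Repeatedly combine the two least-probable nodes; the expected code length is the sum of the merged weights.
merge 7/288 + 13/288 → 5/72
merge 5/72 + 13/144 → 23/144
merge 31/288 + 23/144 → 77/288
merge 49/288 + 17/96 → 25/72
merge 3/16 + 19/96 → 37/96
merge 77/288 + 25/72 → 59/96
merge 37/96 + 59/96 → 1
L = 5/72 + 23/144 + 77/288 + 25/72 + 37/96 + 59/96 + 1 = 91/32 ≈ 2.844 bits/symbol.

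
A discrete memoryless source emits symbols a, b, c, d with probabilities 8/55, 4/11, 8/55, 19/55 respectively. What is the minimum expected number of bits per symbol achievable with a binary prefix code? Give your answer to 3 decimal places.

1.927 bits/symbol

Repeatedly combine the two least-probable nodes; the expected code length is the sum of the merged weights.
merge 8/55 + 8/55 → 16/55
merge 16/55 + 19/55 → 7/11
merge 4/11 + 7/11 → 1
L = 16/55 + 7/11 + 1 = 106/55 ≈ 1.927 bits/symbol.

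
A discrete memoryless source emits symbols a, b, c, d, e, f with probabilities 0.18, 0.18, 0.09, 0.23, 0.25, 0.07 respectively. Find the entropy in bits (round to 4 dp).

2.4595 bits

H = −Σ pᵢ log₂ pᵢ.
−0.18·log₂(0.18) = 0.4453
−0.18·log₂(0.18) = 0.4453
−0.09·log₂(0.09) = 0.3127
−0.23·log₂(0.23) = 0.4877
−0.25·log₂(0.25) = 0.5000
−0.07·log₂(0.07) = 0.2686
Sum ≈ 2.4595 → 2.4595 bits.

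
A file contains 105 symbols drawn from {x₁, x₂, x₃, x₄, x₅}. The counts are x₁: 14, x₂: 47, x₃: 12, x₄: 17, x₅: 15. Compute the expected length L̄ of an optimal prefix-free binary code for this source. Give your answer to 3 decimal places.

2.105 bits/symbol

Probabilities are the counts divided by 105.
Repeatedly combine the two least-probable nodes; the expected code length is the sum of the merged weights.
merge 4/35 + 2/15 → 26/105
merge 1/7 + 17/105 → 32/105
merge 26/105 + 32/105 → 58/105
merge 47/105 + 58/105 → 1
L = 26/105 + 32/105 + 58/105 + 1 = 221/105 ≈ 2.105 bits/symbol.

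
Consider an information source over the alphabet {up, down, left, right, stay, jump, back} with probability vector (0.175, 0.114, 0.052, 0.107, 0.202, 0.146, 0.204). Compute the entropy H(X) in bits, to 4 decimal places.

2.7033 bits

H = −Σ pᵢ log₂ pᵢ.
−0.175·log₂(0.175) = 0.4401
−0.114·log₂(0.114) = 0.3571
−0.052·log₂(0.052) = 0.2218
−0.107·log₂(0.107) = 0.3450
−0.202·log₂(0.202) = 0.4661
−0.146·log₂(0.146) = 0.4053
−0.204·log₂(0.204) = 0.4678
Sum ≈ 2.7033 → 2.7033 bits.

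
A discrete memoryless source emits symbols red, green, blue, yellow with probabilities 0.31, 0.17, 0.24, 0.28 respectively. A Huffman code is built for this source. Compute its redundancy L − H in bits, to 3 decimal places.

0.033 bits

Entropy H = −Σ p log₂ p ≈ 1.9667 bits.
Huffman merges: 17/100+6/25→41/100; 7/25+31/100→59/100; 41/100+59/100→1. L = 2 ≈ 2.0000.
L − H = 2.0000 − 1.9667 = 0.033 bits.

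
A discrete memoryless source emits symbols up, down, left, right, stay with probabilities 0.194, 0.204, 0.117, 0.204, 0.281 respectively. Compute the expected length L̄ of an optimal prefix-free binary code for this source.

Repeatedly combine the two least-probable nodes; the expected code length is the sum of the merged weights.
merge 117/1000 + 97/500 → 311/1000
merge 51/250 + 51/250 → 51/125
merge 281/1000 + 311/1000 → 74/125
merge 51/125 + 74/125 → 1
L = 311/1000 + 51/125 + 74/125 + 1 = 2311/1000 = 2.311 bits/symbol.

2.311 bits/symbol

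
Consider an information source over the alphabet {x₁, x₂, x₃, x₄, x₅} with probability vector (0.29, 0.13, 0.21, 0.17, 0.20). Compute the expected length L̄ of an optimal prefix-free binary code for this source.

2.3 bits/symbol

Repeatedly combine the two least-probable nodes; the expected code length is the sum of the merged weights.
merge 13/100 + 17/100 → 3/10
merge 1/5 + 21/100 → 41/100
merge 29/100 + 3/10 → 59/100
merge 41/100 + 59/100 → 1
L = 3/10 + 41/100 + 59/100 + 1 = 23/10 = 2.3 bits/symbol.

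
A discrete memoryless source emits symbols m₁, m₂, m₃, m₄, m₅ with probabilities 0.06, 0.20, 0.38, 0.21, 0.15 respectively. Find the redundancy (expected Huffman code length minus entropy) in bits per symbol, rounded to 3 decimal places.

0.088 bits

Entropy H = −Σ p log₂ p ≈ 2.1217 bits.
Huffman merges: 3/50+3/20→21/100; 1/5+21/100→41/100; 21/100+19/50→59/100; 41/100+59/100→1. L = 221/100 ≈ 2.2100.
L − H = 2.2100 − 2.1217 = 0.088 bits.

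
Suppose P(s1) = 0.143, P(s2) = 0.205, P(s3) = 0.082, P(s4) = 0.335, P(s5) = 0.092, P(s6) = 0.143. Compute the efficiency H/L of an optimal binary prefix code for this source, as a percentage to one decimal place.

98.1%

Entropy H = −Σ p log₂ p ≈ 2.4123 bits.
Huffman merges: 41/500+23/250→87/500; 143/1000+143/1000→143/500; 87/500+41/200→379/1000; 143/500+67/200→621/1000; 379/1000+621/1000→1. L = 123/50 ≈ 2.4600.
Efficiency = H/L = 2.4123/2.4600 = 98.1%.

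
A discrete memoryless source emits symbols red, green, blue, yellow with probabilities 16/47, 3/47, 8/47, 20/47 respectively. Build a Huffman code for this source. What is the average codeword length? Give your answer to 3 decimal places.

1.809 bits/symbol

Repeatedly combine the two least-probable nodes; the expected code length is the sum of the merged weights.
merge 3/47 + 8/47 → 11/47
merge 11/47 + 16/47 → 27/47
merge 20/47 + 27/47 → 1
L = 11/47 + 27/47 + 1 = 85/47 ≈ 1.809 bits/symbol.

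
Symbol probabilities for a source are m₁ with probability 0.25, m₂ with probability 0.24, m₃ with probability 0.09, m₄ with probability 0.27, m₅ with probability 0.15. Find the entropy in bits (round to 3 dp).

2.227 bits

H = −Σ pᵢ log₂ pᵢ.
−0.25·log₂(0.25) = 0.5000
−0.24·log₂(0.24) = 0.4941
−0.09·log₂(0.09) = 0.3127
−0.27·log₂(0.27) = 0.5100
−0.15·log₂(0.15) = 0.4105
Sum ≈ 2.2274 → 2.227 bits.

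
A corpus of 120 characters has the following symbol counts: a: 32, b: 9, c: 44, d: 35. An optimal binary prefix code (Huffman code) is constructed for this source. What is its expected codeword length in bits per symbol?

Probabilities are the counts divided by 120.
Repeatedly combine the two least-probable nodes; the expected code length is the sum of the merged weights.
merge 3/40 + 4/15 → 41/120
merge 7/24 + 41/120 → 19/30
merge 11/30 + 19/30 → 1
L = 41/120 + 19/30 + 1 = 79/40 = 1.975 bits/symbol.

1.975 bits/symbol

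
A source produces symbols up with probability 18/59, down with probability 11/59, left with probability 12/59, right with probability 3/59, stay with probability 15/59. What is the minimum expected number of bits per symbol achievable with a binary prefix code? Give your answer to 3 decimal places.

2.237 bits/symbol

Repeatedly combine the two least-probable nodes; the expected code length is the sum of the merged weights.
merge 3/59 + 11/59 → 14/59
merge 12/59 + 14/59 → 26/59
merge 15/59 + 18/59 → 33/59
merge 26/59 + 33/59 → 1
L = 14/59 + 26/59 + 33/59 + 1 = 132/59 ≈ 2.237 bits/symbol.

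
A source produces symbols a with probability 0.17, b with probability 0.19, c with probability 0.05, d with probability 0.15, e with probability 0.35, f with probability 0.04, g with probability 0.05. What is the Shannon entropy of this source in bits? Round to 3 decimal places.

H = −Σ pᵢ log₂ pᵢ.
−0.17·log₂(0.17) = 0.4346
−0.19·log₂(0.19) = 0.4552
−0.05·log₂(0.05) = 0.2161
−0.15·log₂(0.15) = 0.4105
−0.35·log₂(0.35) = 0.5301
−0.04·log₂(0.04) = 0.1858
−0.05·log₂(0.05) = 0.2161
Sum ≈ 2.4484 → 2.448 bits.

2.448 bits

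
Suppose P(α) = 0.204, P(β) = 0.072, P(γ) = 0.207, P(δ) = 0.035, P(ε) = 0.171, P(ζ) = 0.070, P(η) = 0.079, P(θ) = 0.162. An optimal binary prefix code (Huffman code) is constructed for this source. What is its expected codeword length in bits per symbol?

Repeatedly combine the two least-probable nodes; the expected code length is the sum of the merged weights.
merge 7/200 + 7/100 → 21/200
merge 9/125 + 79/1000 → 151/1000
merge 21/200 + 151/1000 → 32/125
merge 81/500 + 171/1000 → 333/1000
merge 51/250 + 207/1000 → 411/1000
merge 32/125 + 333/1000 → 589/1000
merge 411/1000 + 589/1000 → 1
L = 21/200 + 151/1000 + 32/125 + 333/1000 + 411/1000 + 589/1000 + 1 = 569/200 = 2.845 bits/symbol.

2.845 bits/symbol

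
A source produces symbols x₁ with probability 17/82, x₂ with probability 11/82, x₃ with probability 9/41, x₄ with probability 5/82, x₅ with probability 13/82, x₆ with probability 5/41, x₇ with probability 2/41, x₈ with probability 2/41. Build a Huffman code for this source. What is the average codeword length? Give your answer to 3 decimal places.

Repeatedly combine the two least-probable nodes; the expected code length is the sum of the merged weights.
merge 2/41 + 2/41 → 4/41
merge 5/82 + 4/41 → 13/82
merge 5/41 + 11/82 → 21/82
merge 13/82 + 13/82 → 13/41
merge 17/82 + 9/41 → 35/82
merge 21/82 + 13/41 → 47/82
merge 35/82 + 47/82 → 1
L = 4/41 + 13/82 + 21/82 + 13/41 + 35/82 + 47/82 + 1 = 116/41 ≈ 2.829 bits/symbol.

2.829 bits/symbol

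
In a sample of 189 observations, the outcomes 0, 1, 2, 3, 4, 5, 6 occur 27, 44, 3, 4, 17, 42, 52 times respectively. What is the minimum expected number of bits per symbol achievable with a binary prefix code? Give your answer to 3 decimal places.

Probabilities are the counts divided by 189.
Repeatedly combine the two least-probable nodes; the expected code length is the sum of the merged weights.
merge 1/63 + 4/189 → 1/27
merge 1/27 + 17/189 → 8/63
merge 8/63 + 1/7 → 17/63
merge 2/9 + 44/189 → 86/189
merge 17/63 + 52/189 → 103/189
merge 86/189 + 103/189 → 1
L = 1/27 + 8/63 + 17/63 + 86/189 + 103/189 + 1 = 460/189 ≈ 2.434 bits/symbol.

2.434 bits/symbol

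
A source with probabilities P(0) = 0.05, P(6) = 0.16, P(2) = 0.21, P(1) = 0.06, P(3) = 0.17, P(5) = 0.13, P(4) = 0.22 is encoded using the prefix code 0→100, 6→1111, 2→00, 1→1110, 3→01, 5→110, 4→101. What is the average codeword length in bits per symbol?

2.84 bits/symbol

L̄ = Σ pᵢ·ℓᵢ = 0.05·3 + 0.16·4 + 0.21·2 + 0.06·4 + 0.17·2 + 0.13·3 + 0.22·3 = 2.84 bits/symbol.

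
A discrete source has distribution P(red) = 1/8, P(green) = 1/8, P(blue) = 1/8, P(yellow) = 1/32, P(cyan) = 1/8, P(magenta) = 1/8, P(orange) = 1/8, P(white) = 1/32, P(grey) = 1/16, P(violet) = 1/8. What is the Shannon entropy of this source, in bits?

3.1875 bits

Each probability is a power of 1/2, so log₂(1/p) is an integer.
H = Σ p·log₂(1/p) = 1/8·3 + 1/8·3 + 1/8·3 + 1/32·5 + 1/8·3 + 1/8·3 + 1/8·3 + 1/32·5 + 1/16·4 + 1/8·3 = 3.1875 bits.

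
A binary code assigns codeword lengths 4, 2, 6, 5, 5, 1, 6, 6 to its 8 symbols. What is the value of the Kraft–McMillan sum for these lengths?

With common denominator 2^6 = 64: Σ 2^(−ℓᵢ) = 4/64 + 16/64 + 1/64 + 2/64 + 2/64 + 32/64 + 1/64 + 1/64 = 59/64 = 0.921875.

0.921875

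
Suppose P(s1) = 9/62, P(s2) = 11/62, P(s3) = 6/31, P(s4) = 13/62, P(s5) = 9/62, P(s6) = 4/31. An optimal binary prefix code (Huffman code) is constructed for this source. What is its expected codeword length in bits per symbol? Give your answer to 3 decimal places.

2.597 bits/symbol

Repeatedly combine the two least-probable nodes; the expected code length is the sum of the merged weights.
merge 4/31 + 9/62 → 17/62
merge 9/62 + 11/62 → 10/31
merge 6/31 + 13/62 → 25/62
merge 17/62 + 10/31 → 37/62
merge 25/62 + 37/62 → 1
L = 17/62 + 10/31 + 25/62 + 37/62 + 1 = 161/62 ≈ 2.597 bits/symbol.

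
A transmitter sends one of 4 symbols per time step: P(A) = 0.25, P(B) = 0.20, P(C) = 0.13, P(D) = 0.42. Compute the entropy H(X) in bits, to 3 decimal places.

1.873 bits

H = −Σ pᵢ log₂ pᵢ.
−0.25·log₂(0.25) = 0.5000
−0.20·log₂(0.20) = 0.4644
−0.13·log₂(0.13) = 0.3826
−0.42·log₂(0.42) = 0.5256
Sum ≈ 1.8727 → 1.873 bits.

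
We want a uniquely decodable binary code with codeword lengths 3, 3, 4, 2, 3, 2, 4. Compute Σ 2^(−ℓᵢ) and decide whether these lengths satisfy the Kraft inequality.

1; yes

With common denominator 2^4 = 16: Σ 2^(−ℓᵢ) = 2/16 + 2/16 + 1/16 + 4/16 + 2/16 + 4/16 + 1/16 = 16/16 = 1.
Kraft's inequality requires Σ ≤ 1; here Σ = 1 ≤ 1, so such a prefix code exists.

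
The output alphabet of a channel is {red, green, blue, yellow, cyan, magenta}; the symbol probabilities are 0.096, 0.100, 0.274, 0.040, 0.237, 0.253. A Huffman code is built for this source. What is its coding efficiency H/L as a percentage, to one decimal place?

99.0%

Entropy H = −Σ p log₂ p ≈ 2.3482 bits.
Huffman merges: 1/25+12/125→17/125; 1/10+17/125→59/250; 59/250+237/1000→473/1000; 253/1000+137/500→527/1000; 473/1000+527/1000→1. L = 593/250 ≈ 2.3720.
Efficiency = H/L = 2.3482/2.3720 = 99.0%.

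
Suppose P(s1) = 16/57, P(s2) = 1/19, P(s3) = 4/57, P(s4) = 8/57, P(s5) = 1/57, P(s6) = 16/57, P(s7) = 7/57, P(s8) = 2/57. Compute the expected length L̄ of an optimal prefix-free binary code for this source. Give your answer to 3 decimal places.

2.596 bits/symbol

Repeatedly combine the two least-probable nodes; the expected code length is the sum of the merged weights.
merge 1/57 + 2/57 → 1/19
merge 1/19 + 1/19 → 2/19
merge 4/57 + 2/19 → 10/57
merge 7/57 + 8/57 → 5/19
merge 10/57 + 5/19 → 25/57
merge 16/57 + 16/57 → 32/57
merge 25/57 + 32/57 → 1
L = 1/19 + 2/19 + 10/57 + 5/19 + 25/57 + 32/57 + 1 = 148/57 ≈ 2.596 bits/symbol.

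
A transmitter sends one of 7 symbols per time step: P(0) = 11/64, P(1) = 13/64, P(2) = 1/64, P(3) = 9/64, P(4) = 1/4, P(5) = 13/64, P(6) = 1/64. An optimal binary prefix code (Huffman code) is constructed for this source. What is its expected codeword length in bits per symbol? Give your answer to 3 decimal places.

2.547 bits/symbol

Repeatedly combine the two least-probable nodes; the expected code length is the sum of the merged weights.
merge 1/64 + 1/64 → 1/32
merge 1/32 + 9/64 → 11/64
merge 11/64 + 11/64 → 11/32
merge 13/64 + 13/64 → 13/32
merge 1/4 + 11/32 → 19/32
merge 13/32 + 19/32 → 1
L = 1/32 + 11/64 + 11/32 + 13/32 + 19/32 + 1 = 163/64 ≈ 2.547 bits/symbol.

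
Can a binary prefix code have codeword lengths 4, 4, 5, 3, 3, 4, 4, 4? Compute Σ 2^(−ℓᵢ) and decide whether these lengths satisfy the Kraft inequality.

0.59375; yes

With common denominator 2^5 = 32: Σ 2^(−ℓᵢ) = 2/32 + 2/32 + 1/32 + 4/32 + 4/32 + 2/32 + 2/32 + 2/32 = 19/32 = 0.59375.
Kraft's inequality requires Σ ≤ 1; here Σ = 0.59375 ≤ 1, so such a prefix code exists.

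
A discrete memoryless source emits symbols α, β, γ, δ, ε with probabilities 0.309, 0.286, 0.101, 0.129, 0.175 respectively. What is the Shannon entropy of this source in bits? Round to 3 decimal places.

H = −Σ pᵢ log₂ pᵢ.
−0.309·log₂(0.309) = 0.5235
−0.286·log₂(0.286) = 0.5165
−0.101·log₂(0.101) = 0.3341
−0.129·log₂(0.129) = 0.3811
−0.175·log₂(0.175) = 0.4401
Sum ≈ 2.1953 → 2.195 bits.

2.195 bits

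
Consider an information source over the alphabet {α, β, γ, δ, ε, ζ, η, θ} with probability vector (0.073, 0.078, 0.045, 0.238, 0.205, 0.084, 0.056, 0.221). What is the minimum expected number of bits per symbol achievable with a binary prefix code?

Repeatedly combine the two least-probable nodes; the expected code length is the sum of the merged weights.
merge 9/200 + 7/125 → 101/1000
merge 73/1000 + 39/500 → 151/1000
merge 21/250 + 101/1000 → 37/200
merge 151/1000 + 37/200 → 42/125
merge 41/200 + 221/1000 → 213/500
merge 119/500 + 42/125 → 287/500
merge 213/500 + 287/500 → 1
L = 101/1000 + 151/1000 + 37/200 + 42/125 + 213/500 + 287/500 + 1 = 2773/1000 = 2.773 bits/symbol.

2.773 bits/symbol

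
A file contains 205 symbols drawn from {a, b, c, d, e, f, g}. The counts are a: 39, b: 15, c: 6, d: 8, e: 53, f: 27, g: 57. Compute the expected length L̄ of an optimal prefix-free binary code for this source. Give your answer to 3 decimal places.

2.483 bits/symbol

Probabilities are the counts divided by 205.
Repeatedly combine the two least-probable nodes; the expected code length is the sum of the merged weights.
merge 6/205 + 8/205 → 14/205
merge 14/205 + 3/41 → 29/205
merge 27/205 + 29/205 → 56/205
merge 39/205 + 53/205 → 92/205
merge 56/205 + 57/205 → 113/205
merge 92/205 + 113/205 → 1
L = 14/205 + 29/205 + 56/205 + 92/205 + 113/205 + 1 = 509/205 ≈ 2.483 bits/symbol.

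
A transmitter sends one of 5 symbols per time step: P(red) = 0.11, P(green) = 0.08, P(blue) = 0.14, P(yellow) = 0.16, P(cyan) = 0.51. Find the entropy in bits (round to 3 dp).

H = −Σ pᵢ log₂ pᵢ.
−0.11·log₂(0.11) = 0.3503
−0.08·log₂(0.08) = 0.2915
−0.14·log₂(0.14) = 0.3971
−0.16·log₂(0.16) = 0.4230
−0.51·log₂(0.51) = 0.4954
Sum ≈ 1.9574 → 1.957 bits.

1.957 bits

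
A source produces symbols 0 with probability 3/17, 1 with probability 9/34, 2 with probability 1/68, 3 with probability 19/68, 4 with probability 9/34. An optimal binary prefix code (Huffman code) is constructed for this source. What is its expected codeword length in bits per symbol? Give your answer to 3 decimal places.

Repeatedly combine the two least-probable nodes; the expected code length is the sum of the merged weights.
merge 1/68 + 3/17 → 13/68
merge 13/68 + 9/34 → 31/68
merge 9/34 + 19/68 → 37/68
merge 31/68 + 37/68 → 1
L = 13/68 + 31/68 + 37/68 + 1 = 149/68 ≈ 2.191 bits/symbol.

2.191 bits/symbol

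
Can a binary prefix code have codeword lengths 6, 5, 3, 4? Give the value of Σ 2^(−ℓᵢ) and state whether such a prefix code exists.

0.234375; yes

With common denominator 2^6 = 64: Σ 2^(−ℓᵢ) = 1/64 + 2/64 + 8/64 + 4/64 = 15/64 = 0.234375.
Kraft's inequality requires Σ ≤ 1; here Σ = 0.234375 ≤ 1, so such a prefix code exists.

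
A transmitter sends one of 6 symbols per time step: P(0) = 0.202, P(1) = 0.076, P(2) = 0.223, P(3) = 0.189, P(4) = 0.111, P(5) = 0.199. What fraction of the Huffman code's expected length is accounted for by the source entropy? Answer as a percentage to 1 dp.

97.6%

Entropy H = −Σ p log₂ p ≈ 2.5013 bits.
Huffman merges: 19/250+111/1000→187/1000; 187/1000+189/1000→47/125; 199/1000+101/500→401/1000; 223/1000+47/125→599/1000; 401/1000+599/1000→1. L = 2563/1000 ≈ 2.5630.
Efficiency = H/L = 2.5013/2.5630 = 97.6%.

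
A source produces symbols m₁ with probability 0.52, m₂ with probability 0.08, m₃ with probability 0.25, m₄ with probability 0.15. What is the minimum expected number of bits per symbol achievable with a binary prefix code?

Repeatedly combine the two least-probable nodes; the expected code length is the sum of the merged weights.
merge 2/25 + 3/20 → 23/100
merge 23/100 + 1/4 → 12/25
merge 12/25 + 13/25 → 1
L = 23/100 + 12/25 + 1 = 171/100 = 1.71 bits/symbol.

1.71 bits/symbol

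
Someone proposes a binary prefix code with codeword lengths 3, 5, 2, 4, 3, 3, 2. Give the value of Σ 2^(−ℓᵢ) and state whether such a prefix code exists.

With common denominator 2^5 = 32: Σ 2^(−ℓᵢ) = 4/32 + 1/32 + 8/32 + 2/32 + 4/32 + 4/32 + 8/32 = 31/32 = 0.96875.
Kraft's inequality requires Σ ≤ 1; here Σ = 0.96875 ≤ 1, so such a prefix code exists.

0.96875; yes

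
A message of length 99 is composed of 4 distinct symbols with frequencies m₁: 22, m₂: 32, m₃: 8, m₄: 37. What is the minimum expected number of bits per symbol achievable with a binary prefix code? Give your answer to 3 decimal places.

1.929 bits/symbol

Probabilities are the counts divided by 99.
Repeatedly combine the two least-probable nodes; the expected code length is the sum of the merged weights.
merge 8/99 + 2/9 → 10/33
merge 10/33 + 32/99 → 62/99
merge 37/99 + 62/99 → 1
L = 10/33 + 62/99 + 1 = 191/99 ≈ 1.929 bits/symbol.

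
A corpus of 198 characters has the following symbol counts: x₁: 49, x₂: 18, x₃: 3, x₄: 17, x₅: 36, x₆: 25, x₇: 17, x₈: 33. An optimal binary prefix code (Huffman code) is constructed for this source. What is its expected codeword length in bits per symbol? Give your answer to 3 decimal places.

2.848 bits/symbol

Probabilities are the counts divided by 198.
Repeatedly combine the two least-probable nodes; the expected code length is the sum of the merged weights.
merge 1/66 + 17/198 → 10/99
merge 17/198 + 1/11 → 35/198
merge 10/99 + 25/198 → 5/22
merge 1/6 + 35/198 → 34/99
merge 2/11 + 5/22 → 9/22
merge 49/198 + 34/99 → 13/22
merge 9/22 + 13/22 → 1
L = 10/99 + 35/198 + 5/22 + 34/99 + 9/22 + 13/22 + 1 = 94/33 ≈ 2.848 bits/symbol.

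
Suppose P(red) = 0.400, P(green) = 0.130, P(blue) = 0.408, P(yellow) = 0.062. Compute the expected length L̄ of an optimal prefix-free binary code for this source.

1.784 bits/symbol

Repeatedly combine the two least-probable nodes; the expected code length is the sum of the merged weights.
merge 31/500 + 13/100 → 24/125
merge 24/125 + 2/5 → 74/125
merge 51/125 + 74/125 → 1
L = 24/125 + 74/125 + 1 = 223/125 = 1.784 bits/symbol.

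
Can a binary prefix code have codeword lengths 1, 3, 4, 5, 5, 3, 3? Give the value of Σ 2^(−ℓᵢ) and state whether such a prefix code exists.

With common denominator 2^5 = 32: Σ 2^(−ℓᵢ) = 16/32 + 4/32 + 2/32 + 1/32 + 1/32 + 4/32 + 4/32 = 32/32 = 1.
Kraft's inequality requires Σ ≤ 1; here Σ = 1 ≤ 1, so such a prefix code exists.

1; yes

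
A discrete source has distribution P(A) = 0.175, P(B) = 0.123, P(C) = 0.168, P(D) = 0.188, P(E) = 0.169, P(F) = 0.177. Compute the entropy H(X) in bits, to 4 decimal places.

2.5732 bits

H = −Σ pᵢ log₂ pᵢ.
−0.175·log₂(0.175) = 0.4401
−0.123·log₂(0.123) = 0.3719
−0.168·log₂(0.168) = 0.4323
−0.188·log₂(0.188) = 0.4533
−0.169·log₂(0.169) = 0.4335
−0.177·log₂(0.177) = 0.4422
Sum ≈ 2.5732 → 2.5732 bits.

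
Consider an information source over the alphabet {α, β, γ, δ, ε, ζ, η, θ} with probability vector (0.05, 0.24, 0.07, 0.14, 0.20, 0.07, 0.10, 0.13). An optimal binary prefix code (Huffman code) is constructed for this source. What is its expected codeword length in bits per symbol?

Repeatedly combine the two least-probable nodes; the expected code length is the sum of the merged weights.
merge 1/20 + 7/100 → 3/25
merge 7/100 + 1/10 → 17/100
merge 3/25 + 13/100 → 1/4
merge 7/50 + 17/100 → 31/100
merge 1/5 + 6/25 → 11/25
merge 1/4 + 31/100 → 14/25
merge 11/25 + 14/25 → 1
L = 3/25 + 17/100 + 1/4 + 31/100 + 11/25 + 14/25 + 1 = 57/20 = 2.85 bits/symbol.

2.85 bits/symbol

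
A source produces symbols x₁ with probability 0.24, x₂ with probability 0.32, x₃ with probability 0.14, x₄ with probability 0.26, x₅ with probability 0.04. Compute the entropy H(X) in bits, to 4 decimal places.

2.1083 bits

H = −Σ pᵢ log₂ pᵢ.
−0.24·log₂(0.24) = 0.4941
−0.32·log₂(0.32) = 0.5260
−0.14·log₂(0.14) = 0.3971
−0.26·log₂(0.26) = 0.5053
−0.04·log₂(0.04) = 0.1858
Sum ≈ 2.1083 → 2.1083 bits.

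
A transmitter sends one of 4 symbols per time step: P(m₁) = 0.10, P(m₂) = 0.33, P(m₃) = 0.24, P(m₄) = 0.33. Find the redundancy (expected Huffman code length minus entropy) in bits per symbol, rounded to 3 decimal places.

0.118 bits

Entropy H = −Σ p log₂ p ≈ 1.8820 bits.
Huffman merges: 1/10+6/25→17/50; 33/100+33/100→33/50; 17/50+33/50→1. L = 2 ≈ 2.0000.
L − H = 2.0000 − 1.8820 = 0.118 bits.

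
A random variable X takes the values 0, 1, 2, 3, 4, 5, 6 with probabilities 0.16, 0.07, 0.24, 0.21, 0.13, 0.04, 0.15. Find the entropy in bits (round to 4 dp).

2.6375 bits

H = −Σ pᵢ log₂ pᵢ.
−0.16·log₂(0.16) = 0.4230
−0.07·log₂(0.07) = 0.2686
−0.24·log₂(0.24) = 0.4941
−0.21·log₂(0.21) = 0.4728
−0.13·log₂(0.13) = 0.3826
−0.04·log₂(0.04) = 0.1858
−0.15·log₂(0.15) = 0.4105
Sum ≈ 2.6375 → 2.6375 bits.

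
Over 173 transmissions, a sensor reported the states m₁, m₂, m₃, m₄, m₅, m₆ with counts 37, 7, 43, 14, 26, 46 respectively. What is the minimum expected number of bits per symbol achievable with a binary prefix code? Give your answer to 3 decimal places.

Probabilities are the counts divided by 173.
Repeatedly combine the two least-probable nodes; the expected code length is the sum of the merged weights.
merge 7/173 + 14/173 → 21/173
merge 21/173 + 26/173 → 47/173
merge 37/173 + 43/173 → 80/173
merge 46/173 + 47/173 → 93/173
merge 80/173 + 93/173 → 1
L = 21/173 + 47/173 + 80/173 + 93/173 + 1 = 414/173 ≈ 2.393 bits/symbol.

2.393 bits/symbol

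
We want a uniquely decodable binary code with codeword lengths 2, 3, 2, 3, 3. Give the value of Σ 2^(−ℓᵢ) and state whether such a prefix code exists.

With common denominator 2^3 = 8: Σ 2^(−ℓᵢ) = 2/8 + 1/8 + 2/8 + 1/8 + 1/8 = 7/8 = 0.875.
Kraft's inequality requires Σ ≤ 1; here Σ = 0.875 ≤ 1, so such a prefix code exists.

0.875; yes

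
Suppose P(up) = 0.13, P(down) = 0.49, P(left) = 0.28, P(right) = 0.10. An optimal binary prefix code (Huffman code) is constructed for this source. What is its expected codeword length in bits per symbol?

1.74 bits/symbol

Repeatedly combine the two least-probable nodes; the expected code length is the sum of the merged weights.
merge 1/10 + 13/100 → 23/100
merge 23/100 + 7/25 → 51/100
merge 49/100 + 51/100 → 1
L = 23/100 + 51/100 + 1 = 87/50 = 1.74 bits/symbol.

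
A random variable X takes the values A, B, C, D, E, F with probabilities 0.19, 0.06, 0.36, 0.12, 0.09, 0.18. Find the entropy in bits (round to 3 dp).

2.354 bits

H = −Σ pᵢ log₂ pᵢ.
−0.19·log₂(0.19) = 0.4552
−0.06·log₂(0.06) = 0.2435
−0.36·log₂(0.36) = 0.5306
−0.12·log₂(0.12) = 0.3671
−0.09·log₂(0.09) = 0.3127
−0.18·log₂(0.18) = 0.4453
Sum ≈ 2.3544 → 2.354 bits.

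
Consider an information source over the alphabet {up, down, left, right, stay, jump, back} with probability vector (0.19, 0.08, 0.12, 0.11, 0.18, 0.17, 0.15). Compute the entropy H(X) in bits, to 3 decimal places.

2.755 bits

H = −Σ pᵢ log₂ pᵢ.
−0.19·log₂(0.19) = 0.4552
−0.08·log₂(0.08) = 0.2915
−0.12·log₂(0.12) = 0.3671
−0.11·log₂(0.11) = 0.3503
−0.18·log₂(0.18) = 0.4453
−0.17·log₂(0.17) = 0.4346
−0.15·log₂(0.15) = 0.4105
Sum ≈ 2.7545 → 2.755 bits.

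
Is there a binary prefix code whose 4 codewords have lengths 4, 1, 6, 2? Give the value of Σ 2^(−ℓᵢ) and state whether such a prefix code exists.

With common denominator 2^6 = 64: Σ 2^(−ℓᵢ) = 4/64 + 32/64 + 1/64 + 16/64 = 53/64 = 0.828125.
Kraft's inequality requires Σ ≤ 1; here Σ = 0.828125 ≤ 1, so such a prefix code exists.

0.828125; yes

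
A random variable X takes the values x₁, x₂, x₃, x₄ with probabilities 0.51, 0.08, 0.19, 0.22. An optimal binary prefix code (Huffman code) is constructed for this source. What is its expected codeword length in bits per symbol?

1.76 bits/symbol

Repeatedly combine the two least-probable nodes; the expected code length is the sum of the merged weights.
merge 2/25 + 19/100 → 27/100
merge 11/50 + 27/100 → 49/100
merge 49/100 + 51/100 → 1
L = 27/100 + 49/100 + 1 = 44/25 = 1.76 bits/symbol.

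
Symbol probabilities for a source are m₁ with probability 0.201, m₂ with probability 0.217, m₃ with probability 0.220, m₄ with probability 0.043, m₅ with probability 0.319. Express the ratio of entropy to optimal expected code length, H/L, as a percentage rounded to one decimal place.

Entropy H = −Σ p log₂ p ≈ 2.1452 bits.
Huffman merges: 43/1000+201/1000→61/250; 217/1000+11/50→437/1000; 61/250+319/1000→563/1000; 437/1000+563/1000→1. L = 561/250 ≈ 2.2440.
Efficiency = H/L = 2.1452/2.2440 = 95.6%.

95.6%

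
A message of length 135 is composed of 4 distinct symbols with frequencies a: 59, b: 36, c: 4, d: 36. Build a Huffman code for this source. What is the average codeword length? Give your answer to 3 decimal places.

1.859 bits/symbol

Probabilities are the counts divided by 135.
Repeatedly combine the two least-probable nodes; the expected code length is the sum of the merged weights.
merge 4/135 + 4/15 → 8/27
merge 4/15 + 8/27 → 76/135
merge 59/135 + 76/135 → 1
L = 8/27 + 76/135 + 1 = 251/135 ≈ 1.859 bits/symbol.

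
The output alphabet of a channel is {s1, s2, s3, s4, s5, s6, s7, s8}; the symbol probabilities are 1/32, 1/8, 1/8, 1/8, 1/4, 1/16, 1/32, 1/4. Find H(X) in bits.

2.6875 bits

Each probability is a power of 1/2, so log₂(1/p) is an integer.
H = Σ p·log₂(1/p) = 1/32·5 + 1/8·3 + 1/8·3 + 1/8·3 + 1/4·2 + 1/16·4 + 1/32·5 + 1/4·2 = 2.6875 bits.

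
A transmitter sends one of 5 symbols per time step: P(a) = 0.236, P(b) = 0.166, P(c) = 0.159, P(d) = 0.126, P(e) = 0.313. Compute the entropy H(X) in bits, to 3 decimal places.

2.245 bits

H = −Σ pᵢ log₂ pᵢ.
−0.236·log₂(0.236) = 0.4916
−0.166·log₂(0.166) = 0.4301
−0.159·log₂(0.159) = 0.4218
−0.126·log₂(0.126) = 0.3766
−0.313·log₂(0.313) = 0.5245
Sum ≈ 2.2446 → 2.245 bits.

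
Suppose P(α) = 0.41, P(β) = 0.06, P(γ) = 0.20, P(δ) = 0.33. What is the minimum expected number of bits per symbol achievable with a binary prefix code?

Repeatedly combine the two least-probable nodes; the expected code length is the sum of the merged weights.
merge 3/50 + 1/5 → 13/50
merge 13/50 + 33/100 → 59/100
merge 41/100 + 59/100 → 1
L = 13/50 + 59/100 + 1 = 37/20 = 1.85 bits/symbol.

1.85 bits/symbol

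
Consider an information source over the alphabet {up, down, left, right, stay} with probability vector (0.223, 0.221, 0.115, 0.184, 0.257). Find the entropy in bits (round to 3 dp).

2.276 bits

H = −Σ pᵢ log₂ pᵢ.
−0.223·log₂(0.223) = 0.4828
−0.221·log₂(0.221) = 0.4813
−0.115·log₂(0.115) = 0.3588
−0.184·log₂(0.184) = 0.4494
−0.257·log₂(0.257) = 0.5038
Sum ≈ 2.2760 → 2.276 bits.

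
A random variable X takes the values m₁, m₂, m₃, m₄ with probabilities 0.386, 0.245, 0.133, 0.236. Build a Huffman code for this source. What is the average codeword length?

1.983 bits/symbol

Repeatedly combine the two least-probable nodes; the expected code length is the sum of the merged weights.
merge 133/1000 + 59/250 → 369/1000
merge 49/200 + 369/1000 → 307/500
merge 193/500 + 307/500 → 1
L = 369/1000 + 307/500 + 1 = 1983/1000 = 1.983 bits/symbol.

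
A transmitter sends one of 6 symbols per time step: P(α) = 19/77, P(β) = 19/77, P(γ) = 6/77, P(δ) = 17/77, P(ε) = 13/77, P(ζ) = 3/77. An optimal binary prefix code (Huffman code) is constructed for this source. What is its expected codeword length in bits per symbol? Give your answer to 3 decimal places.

Repeatedly combine the two least-probable nodes; the expected code length is the sum of the merged weights.
merge 3/77 + 6/77 → 9/77
merge 9/77 + 13/77 → 2/7
merge 17/77 + 19/77 → 36/77
merge 19/77 + 2/7 → 41/77
merge 36/77 + 41/77 → 1
L = 9/77 + 2/7 + 36/77 + 41/77 + 1 = 185/77 ≈ 2.403 bits/symbol.

2.403 bits/symbol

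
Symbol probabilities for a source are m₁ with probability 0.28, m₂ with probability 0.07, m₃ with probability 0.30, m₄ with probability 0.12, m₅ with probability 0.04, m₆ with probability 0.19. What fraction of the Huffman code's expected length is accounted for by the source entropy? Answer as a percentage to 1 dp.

Entropy H = −Σ p log₂ p ≈ 2.3119 bits.
Huffman merges: 1/25+7/100→11/100; 11/100+3/25→23/100; 19/100+23/100→21/50; 7/25+3/10→29/50; 21/50+29/50→1. L = 117/50 ≈ 2.3400.
Efficiency = H/L = 2.3119/2.3400 = 98.8%.

98.8%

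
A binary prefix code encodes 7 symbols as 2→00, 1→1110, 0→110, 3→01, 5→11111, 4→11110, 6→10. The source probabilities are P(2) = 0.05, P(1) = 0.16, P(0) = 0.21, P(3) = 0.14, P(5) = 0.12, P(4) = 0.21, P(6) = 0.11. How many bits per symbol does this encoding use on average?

L̄ = Σ pᵢ·ℓᵢ = 0.05·2 + 0.16·4 + 0.21·3 + 0.14·2 + 0.12·5 + 0.21·5 + 0.11·2 = 3.52 bits/symbol.

3.52 bits/symbol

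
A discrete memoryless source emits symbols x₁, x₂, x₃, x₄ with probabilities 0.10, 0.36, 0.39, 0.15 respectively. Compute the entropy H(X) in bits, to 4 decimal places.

1.8031 bits

H = −Σ pᵢ log₂ pᵢ.
−0.10·log₂(0.10) = 0.3322
−0.36·log₂(0.36) = 0.5306
−0.39·log₂(0.39) = 0.5298
−0.15·log₂(0.15) = 0.4105
Sum ≈ 1.8031 → 1.8031 bits.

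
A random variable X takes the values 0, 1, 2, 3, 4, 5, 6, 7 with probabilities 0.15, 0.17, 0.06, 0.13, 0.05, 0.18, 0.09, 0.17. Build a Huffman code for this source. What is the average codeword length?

2.93 bits/symbol

Repeatedly combine the two least-probable nodes; the expected code length is the sum of the merged weights.
merge 1/20 + 3/50 → 11/100
merge 9/100 + 11/100 → 1/5
merge 13/100 + 3/20 → 7/25
merge 17/100 + 17/100 → 17/50
merge 9/50 + 1/5 → 19/50
merge 7/25 + 17/50 → 31/50
merge 19/50 + 31/50 → 1
L = 11/100 + 1/5 + 7/25 + 17/50 + 19/50 + 31/50 + 1 = 293/100 = 2.93 bits/symbol.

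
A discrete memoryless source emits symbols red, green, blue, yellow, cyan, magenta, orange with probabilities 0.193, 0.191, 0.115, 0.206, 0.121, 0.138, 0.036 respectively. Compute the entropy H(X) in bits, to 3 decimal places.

2.678 bits

H = −Σ pᵢ log₂ pᵢ.
−0.193·log₂(0.193) = 0.4581
−0.191·log₂(0.191) = 0.4562
−0.115·log₂(0.115) = 0.3588
−0.206·log₂(0.206) = 0.4695
−0.121·log₂(0.121) = 0.3687
−0.138·log₂(0.138) = 0.3943
−0.036·log₂(0.036) = 0.1727
Sum ≈ 2.6782 → 2.678 bits.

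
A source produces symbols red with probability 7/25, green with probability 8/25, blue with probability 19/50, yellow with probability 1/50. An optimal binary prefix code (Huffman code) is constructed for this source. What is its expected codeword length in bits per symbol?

Repeatedly combine the two least-probable nodes; the expected code length is the sum of the merged weights.
merge 1/50 + 7/25 → 3/10
merge 3/10 + 8/25 → 31/50
merge 19/50 + 31/50 → 1
L = 3/10 + 31/50 + 1 = 48/25 = 1.92 bits/symbol.

1.92 bits/symbol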